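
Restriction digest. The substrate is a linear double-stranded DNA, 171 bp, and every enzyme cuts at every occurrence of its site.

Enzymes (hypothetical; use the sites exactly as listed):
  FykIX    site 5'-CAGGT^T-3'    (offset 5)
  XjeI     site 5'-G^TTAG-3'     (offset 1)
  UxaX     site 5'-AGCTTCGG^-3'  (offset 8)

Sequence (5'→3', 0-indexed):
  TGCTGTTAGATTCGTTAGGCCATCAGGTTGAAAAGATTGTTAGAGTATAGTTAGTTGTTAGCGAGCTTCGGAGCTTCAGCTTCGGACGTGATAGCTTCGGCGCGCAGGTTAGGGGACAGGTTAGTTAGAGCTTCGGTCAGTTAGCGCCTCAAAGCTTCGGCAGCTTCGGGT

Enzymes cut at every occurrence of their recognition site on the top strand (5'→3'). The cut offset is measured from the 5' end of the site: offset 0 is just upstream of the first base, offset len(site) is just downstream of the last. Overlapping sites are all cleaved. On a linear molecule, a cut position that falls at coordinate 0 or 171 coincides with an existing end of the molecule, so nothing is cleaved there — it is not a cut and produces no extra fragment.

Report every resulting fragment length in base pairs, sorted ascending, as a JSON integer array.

[1,1,2,3,4,5,7,8,9,9,11,11,11,12,14,14,14,15,20]

Scan for sites:
  FykIX CAGGTT/5: at [23, 104, 116] ⇒ [28, 109, 121]
  XjeI GTTAG/1: at [4, 13, 38, 49, 56, 107, 119, 123, 139] ⇒ [5, 14, 39, 50, 57, 108, 120, 124, 140]
  UxaX AGCTTCGG/8: at [63, 77, 92, 128, 152, 161] ⇒ [71, 85, 100, 136, 160, 169]

All cut coordinates (distinct, sorted): [5, 14, 28, 39, 50, 57, 71, 85, 100, 108, 109, 120, 121, 124, 136, 140, 160, 169]

Fragment lengths:
  [0,5): 5 bp
  [5,14): 9 bp
  [14,28): 14 bp
  [28,39): 11 bp
  [39,50): 11 bp
  [50,57): 7 bp
  [57,71): 14 bp
  [71,85): 14 bp
  [85,100): 15 bp
  [100,108): 8 bp
  [108,109): 1 bp
  [109,120): 11 bp
  [120,121): 1 bp
  [121,124): 3 bp
  [124,136): 12 bp
  [136,140): 4 bp
  [140,160): 20 bp
  [160,169): 9 bp
  [169,171): 2 bp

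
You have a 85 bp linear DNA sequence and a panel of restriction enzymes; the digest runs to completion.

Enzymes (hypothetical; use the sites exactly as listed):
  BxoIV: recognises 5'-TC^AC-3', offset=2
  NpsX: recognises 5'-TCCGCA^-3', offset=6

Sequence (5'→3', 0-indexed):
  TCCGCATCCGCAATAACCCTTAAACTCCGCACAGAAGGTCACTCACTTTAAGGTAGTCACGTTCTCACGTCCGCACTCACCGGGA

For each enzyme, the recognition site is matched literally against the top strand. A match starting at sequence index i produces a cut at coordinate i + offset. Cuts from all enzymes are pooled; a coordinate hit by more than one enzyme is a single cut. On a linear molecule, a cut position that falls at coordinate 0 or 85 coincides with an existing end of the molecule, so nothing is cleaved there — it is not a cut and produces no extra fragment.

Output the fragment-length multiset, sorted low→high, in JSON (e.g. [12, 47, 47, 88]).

Site scan:
  BxoIV (TCAC, off=2): starts [38, 42, 56, 64, 76] → cuts [40, 44, 58, 66, 78]
  NpsX (TCCGCA, off=6): starts [0, 6, 25, 69] → cuts [6, 12, 31, 75]

Pooled cuts: [6, 12, 31, 40, 44, 58, 66, 75, 78]

Fragment lengths:
  [0,6): 6 bp
  [6,12): 6 bp
  [12,31): 19 bp
  [31,40): 9 bp
  [40,44): 4 bp
  [44,58): 14 bp
  [58,66): 8 bp
  [66,75): 9 bp
  [75,78): 3 bp
  [78,85): 7 bp

[3,4,6,6,7,8,9,9,14,19]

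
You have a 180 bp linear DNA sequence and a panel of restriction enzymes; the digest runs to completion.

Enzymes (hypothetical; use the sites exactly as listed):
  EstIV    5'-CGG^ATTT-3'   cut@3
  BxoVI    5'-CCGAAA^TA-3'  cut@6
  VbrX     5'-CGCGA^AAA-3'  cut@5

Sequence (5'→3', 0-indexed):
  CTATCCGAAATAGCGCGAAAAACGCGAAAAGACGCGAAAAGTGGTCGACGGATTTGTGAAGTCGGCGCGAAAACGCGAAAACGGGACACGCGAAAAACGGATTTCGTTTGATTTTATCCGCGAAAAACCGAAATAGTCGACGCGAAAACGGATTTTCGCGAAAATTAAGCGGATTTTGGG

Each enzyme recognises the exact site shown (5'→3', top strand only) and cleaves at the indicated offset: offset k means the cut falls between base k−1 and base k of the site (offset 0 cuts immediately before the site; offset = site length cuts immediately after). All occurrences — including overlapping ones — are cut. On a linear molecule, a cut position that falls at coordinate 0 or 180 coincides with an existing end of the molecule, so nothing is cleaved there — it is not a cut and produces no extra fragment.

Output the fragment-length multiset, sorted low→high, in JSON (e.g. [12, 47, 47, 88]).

[6,7,8,8,8,9,10,10,10,10,11,12,14,15,19,23]

Per-enzyme occurrences:
  EstIV (CGGATTT, off=3): starts [48, 97, 148, 169] → cuts [51, 100, 151, 172]
  BxoVI (CCGAAATA, off=6): starts [4, 127] → cuts [10, 133]
  VbrX (CGCGAAAA, off=5): starts [13, 22, 32, 65, 73, 88, 118, 140, 156] → cuts [18, 27, 37, 70, 78, 93, 123, 145, 161]

Pooled cuts: [10, 18, 27, 37, 51, 70, 78, 93, 100, 123, 133, 145, 151, 161, 172]

Fragment lengths:
  [0,10): 10 bp
  [10,18): 8 bp
  [18,27): 9 bp
  [27,37): 10 bp
  [37,51): 14 bp
  [51,70): 19 bp
  [70,78): 8 bp
  [78,93): 15 bp
  [93,100): 7 bp
  [100,123): 23 bp
  [123,133): 10 bp
  [133,145): 12 bp
  [145,151): 6 bp
  [151,161): 10 bp
  [161,172): 11 bp
  [172,180): 8 bp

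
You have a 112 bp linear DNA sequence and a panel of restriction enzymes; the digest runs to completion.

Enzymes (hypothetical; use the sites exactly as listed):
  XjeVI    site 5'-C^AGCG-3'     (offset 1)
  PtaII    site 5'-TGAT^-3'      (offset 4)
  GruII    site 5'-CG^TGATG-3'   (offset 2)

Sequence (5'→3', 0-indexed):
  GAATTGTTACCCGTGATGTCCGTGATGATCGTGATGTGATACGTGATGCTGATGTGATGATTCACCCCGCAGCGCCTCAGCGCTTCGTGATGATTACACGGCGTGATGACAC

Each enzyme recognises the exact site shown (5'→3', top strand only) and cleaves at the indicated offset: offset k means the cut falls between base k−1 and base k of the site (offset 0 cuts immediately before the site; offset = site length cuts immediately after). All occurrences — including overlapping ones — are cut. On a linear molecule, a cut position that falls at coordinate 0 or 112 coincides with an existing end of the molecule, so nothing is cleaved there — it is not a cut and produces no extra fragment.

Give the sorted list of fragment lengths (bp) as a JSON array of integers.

[2,3,3,3,3,4,4,4,4,4,4,5,5,5,5,6,8,9,9,9,13]

Per-enzyme occurrences:
  XjeVI (CAGCG, off=1): starts [69, 77] → cuts [70, 78]
  PtaII (TGAT, off=4): starts [13, 22, 25, 31, 36, 43, 49, 54, 57, 87, 90, 103] → cuts [17, 26, 29, 35, 40, 47, 53, 58, 61, 91, 94, 107]
  GruII (CGTGATG, off=2): starts [11, 20, 29, 41, 85, 101] → cuts [13, 22, 31, 43, 87, 103]

Pooled cuts: [13, 17, 22, 26, 29, 31, 35, 40, 43, 47, 53, 58, 61, 70, 78, 87, 91, 94, 103, 107]

Fragment lengths:
  [0,13): 13 bp
  [13,17): 4 bp
  [17,22): 5 bp
  [22,26): 4 bp
  [26,29): 3 bp
  [29,31): 2 bp
  [31,35): 4 bp
  [35,40): 5 bp
  [40,43): 3 bp
  [43,47): 4 bp
  [47,53): 6 bp
  [53,58): 5 bp
  [58,61): 3 bp
  [61,70): 9 bp
  [70,78): 8 bp
  [78,87): 9 bp
  [87,91): 4 bp
  [91,94): 3 bp
  [94,103): 9 bp
  [103,107): 4 bp
  [107,112): 5 bp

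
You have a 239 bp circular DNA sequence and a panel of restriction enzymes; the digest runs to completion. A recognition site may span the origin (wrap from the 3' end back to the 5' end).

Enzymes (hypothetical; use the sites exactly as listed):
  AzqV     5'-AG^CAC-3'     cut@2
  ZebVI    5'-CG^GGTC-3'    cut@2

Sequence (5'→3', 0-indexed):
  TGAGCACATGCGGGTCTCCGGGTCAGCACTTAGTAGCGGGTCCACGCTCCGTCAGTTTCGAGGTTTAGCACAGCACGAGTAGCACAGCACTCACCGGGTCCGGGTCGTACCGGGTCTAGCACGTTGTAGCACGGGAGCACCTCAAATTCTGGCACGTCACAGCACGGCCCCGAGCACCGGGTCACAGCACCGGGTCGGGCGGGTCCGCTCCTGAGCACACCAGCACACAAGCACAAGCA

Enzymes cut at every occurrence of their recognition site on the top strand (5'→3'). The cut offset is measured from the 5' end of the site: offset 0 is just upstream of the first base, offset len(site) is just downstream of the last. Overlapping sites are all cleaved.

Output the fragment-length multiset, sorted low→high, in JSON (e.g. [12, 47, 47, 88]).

Site scan:
  AzqV (AGCAC, off=2): starts [2, 24, 66, 71, 80, 85, 117, 127, 135, 160, 172, 185, 213, 221, 229] → cuts [4, 26, 68, 73, 82, 87, 119, 129, 137, 162, 174, 187, 215, 223, 231]
  ZebVI (CGGGTC, off=2): starts [10, 18, 36, 94, 100, 110, 177, 190, 199] → cuts [12, 20, 38, 96, 102, 112, 179, 192, 201]

Pooled cuts: [4, 12, 20, 26, 38, 68, 73, 82, 87, 96, 102, 112, 119, 129, 137, 162, 174, 179, 187, 192, 201, 215, 223, 231]

Fragment lengths:
  4→12: 8 bp
  12→20: 8 bp
  20→26: 6 bp
  26→38: 12 bp
  38→68: 30 bp
  68→73: 5 bp
  73→82: 9 bp
  82→87: 5 bp
  87→96: 9 bp
  96→102: 6 bp
  102→112: 10 bp
  112→119: 7 bp
  119→129: 10 bp
  129→137: 8 bp
  137→162: 25 bp
  162→174: 12 bp
  174→179: 5 bp
  179→187: 8 bp
  187→192: 5 bp
  192→201: 9 bp
  201→215: 14 bp
  215→223: 8 bp
  223→231: 8 bp
  231→4 (wrap): 239-231+4 = 12 bp

[5,5,5,5,6,6,7,8,8,8,8,8,8,9,9,9,10,10,12,12,12,14,25,30]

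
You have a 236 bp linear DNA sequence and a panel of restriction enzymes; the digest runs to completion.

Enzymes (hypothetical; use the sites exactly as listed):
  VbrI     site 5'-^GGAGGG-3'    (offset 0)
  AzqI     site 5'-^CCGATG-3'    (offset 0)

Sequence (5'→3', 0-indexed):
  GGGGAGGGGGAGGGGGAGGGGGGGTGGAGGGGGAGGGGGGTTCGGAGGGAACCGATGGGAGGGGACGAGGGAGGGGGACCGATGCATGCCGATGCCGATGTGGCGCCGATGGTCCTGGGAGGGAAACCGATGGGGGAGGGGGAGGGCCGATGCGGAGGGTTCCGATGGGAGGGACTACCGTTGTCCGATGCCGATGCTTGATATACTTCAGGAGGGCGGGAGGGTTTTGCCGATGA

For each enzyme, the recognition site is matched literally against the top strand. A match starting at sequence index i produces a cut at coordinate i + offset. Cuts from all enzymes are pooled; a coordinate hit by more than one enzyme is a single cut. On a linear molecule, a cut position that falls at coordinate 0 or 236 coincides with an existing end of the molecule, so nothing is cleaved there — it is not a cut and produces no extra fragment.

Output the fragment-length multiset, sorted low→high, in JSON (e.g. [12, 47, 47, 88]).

Scan for sites:
  VbrI (GGAGGG, off=0): starts [2, 8, 14, 25, 31, 43, 57, 69, 117, 134, 140, 153, 167, 210, 218] → cuts [2, 8, 14, 25, 31, 43, 57, 69, 117, 134, 140, 153, 167, 210, 218]
  AzqI (CCGATG, off=0): starts [51, 78, 88, 94, 105, 126, 146, 161, 184, 190, 229] → cuts [51, 78, 88, 94, 105, 126, 146, 161, 184, 190, 229]

All cut coordinates (distinct, sorted): [2, 8, 14, 25, 31, 43, 51, 57, 69, 78, 88, 94, 105, 117, 126, 134, 140, 146, 153, 161, 167, 184, 190, 210, 218, 229]

Fragment lengths:
  [0,2): 2 bp
  [2,8): 6 bp
  [8,14): 6 bp
  [14,25): 11 bp
  [25,31): 6 bp
  [31,43): 12 bp
  [43,51): 8 bp
  [51,57): 6 bp
  [57,69): 12 bp
  [69,78): 9 bp
  [78,88): 10 bp
  [88,94): 6 bp
  [94,105): 11 bp
  [105,117): 12 bp
  [117,126): 9 bp
  [126,134): 8 bp
  [134,140): 6 bp
  [140,146): 6 bp
  [146,153): 7 bp
  [153,161): 8 bp
  [161,167): 6 bp
  [167,184): 17 bp
  [184,190): 6 bp
  [190,210): 20 bp
  [210,218): 8 bp
  [218,229): 11 bp
  [229,236): 7 bp

[2,6,6,6,6,6,6,6,6,6,7,7,8,8,8,8,9,9,10,11,11,11,12,12,12,17,20]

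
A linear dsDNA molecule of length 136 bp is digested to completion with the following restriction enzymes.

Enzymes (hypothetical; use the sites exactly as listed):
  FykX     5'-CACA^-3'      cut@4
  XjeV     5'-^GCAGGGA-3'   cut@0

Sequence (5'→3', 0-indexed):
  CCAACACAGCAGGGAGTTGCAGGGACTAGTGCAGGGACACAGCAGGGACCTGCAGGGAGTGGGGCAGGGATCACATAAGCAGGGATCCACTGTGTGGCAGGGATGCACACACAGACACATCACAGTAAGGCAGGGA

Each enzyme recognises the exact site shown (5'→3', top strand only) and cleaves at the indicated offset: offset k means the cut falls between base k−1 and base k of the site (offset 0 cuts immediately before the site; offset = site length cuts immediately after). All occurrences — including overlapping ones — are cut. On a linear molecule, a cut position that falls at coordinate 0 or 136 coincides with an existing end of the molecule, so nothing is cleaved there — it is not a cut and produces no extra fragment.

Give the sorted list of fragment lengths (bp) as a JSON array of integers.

[2,2,3,5,5,6,7,8,10,10,11,12,12,12,13,18]

Site scan:
  FykX (CACA, off=4): starts [4, 37, 71, 105, 107, 109, 115, 120] → cuts [8, 41, 75, 109, 111, 113, 119, 124]
  XjeV (GCAGGGA, off=0): starts [8, 18, 30, 41, 51, 63, 78, 96, 129] → cuts [8, 18, 30, 41, 51, 63, 78, 96, 129]

All cut coordinates (distinct, sorted): [8, 18, 30, 41, 51, 63, 75, 78, 96, 109, 111, 113, 119, 124, 129]

Fragment lengths:
  [0,8): 8 bp
  [8,18): 10 bp
  [18,30): 12 bp
  [30,41): 11 bp
  [41,51): 10 bp
  [51,63): 12 bp
  [63,75): 12 bp
  [75,78): 3 bp
  [78,96): 18 bp
  [96,109): 13 bp
  [109,111): 2 bp
  [111,113): 2 bp
  [113,119): 6 bp
  [119,124): 5 bp
  [124,129): 5 bp
  [129,136): 7 bp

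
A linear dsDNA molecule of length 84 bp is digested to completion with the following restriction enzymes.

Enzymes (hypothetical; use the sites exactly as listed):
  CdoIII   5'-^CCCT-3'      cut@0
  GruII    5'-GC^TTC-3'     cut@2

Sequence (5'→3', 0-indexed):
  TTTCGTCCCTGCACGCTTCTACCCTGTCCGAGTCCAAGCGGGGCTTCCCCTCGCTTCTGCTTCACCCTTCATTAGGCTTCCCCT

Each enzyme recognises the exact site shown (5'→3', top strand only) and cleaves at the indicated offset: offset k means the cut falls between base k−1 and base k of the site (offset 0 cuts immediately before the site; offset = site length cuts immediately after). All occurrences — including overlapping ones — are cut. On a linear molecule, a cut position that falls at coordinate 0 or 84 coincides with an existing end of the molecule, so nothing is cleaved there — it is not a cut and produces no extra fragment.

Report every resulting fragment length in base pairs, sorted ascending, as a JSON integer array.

[3,3,4,4,5,6,6,7,10,13,23]

Site scan:
  CdoIII CCCT/0: at [6, 21, 47, 64, 80] ⇒ [6, 21, 47, 64, 80]
  GruII GCTTC/2: at [14, 42, 52, 58, 75] ⇒ [16, 44, 54, 60, 77]

Pooled cuts: [6, 16, 21, 44, 47, 54, 60, 64, 77, 80]

Fragment lengths:
  [0,6): 6 bp
  [6,16): 10 bp
  [16,21): 5 bp
  [21,44): 23 bp
  [44,47): 3 bp
  [47,54): 7 bp
  [54,60): 6 bp
  [60,64): 4 bp
  [64,77): 13 bp
  [77,80): 3 bp
  [80,84): 4 bp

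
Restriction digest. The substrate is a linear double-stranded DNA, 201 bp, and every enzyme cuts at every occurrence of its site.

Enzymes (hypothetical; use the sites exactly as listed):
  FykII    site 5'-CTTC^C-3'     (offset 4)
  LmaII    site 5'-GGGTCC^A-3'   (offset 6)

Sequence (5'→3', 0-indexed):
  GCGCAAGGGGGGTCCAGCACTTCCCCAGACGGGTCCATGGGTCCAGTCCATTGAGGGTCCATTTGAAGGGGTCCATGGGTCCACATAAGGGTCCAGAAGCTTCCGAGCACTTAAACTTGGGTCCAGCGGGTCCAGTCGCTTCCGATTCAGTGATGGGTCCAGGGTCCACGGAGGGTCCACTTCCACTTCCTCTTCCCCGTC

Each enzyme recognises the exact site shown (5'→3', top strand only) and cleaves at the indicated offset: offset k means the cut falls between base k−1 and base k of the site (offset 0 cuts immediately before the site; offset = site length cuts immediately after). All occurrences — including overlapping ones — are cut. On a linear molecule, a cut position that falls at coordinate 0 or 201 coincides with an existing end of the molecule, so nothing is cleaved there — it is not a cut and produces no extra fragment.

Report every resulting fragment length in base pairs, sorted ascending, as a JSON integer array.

[5,6,6,6,7,8,8,8,9,9,9,11,12,13,14,15,16,18,21]

Per-enzyme occurrences:
  FykII CTTCC/4: at [19, 99, 138, 179, 185, 191] ⇒ [23, 103, 142, 183, 189, 195]
  LmaII GGGTCCA/6: at [9, 30, 38, 54, 68, 76, 88, 118, 127, 154, 161, 172] ⇒ [15, 36, 44, 60, 74, 82, 94, 124, 133, 160, 167, 178]

Pooled cuts: [15, 23, 36, 44, 60, 74, 82, 94, 103, 124, 133, 142, 160, 167, 178, 183, 189, 195]

Fragments:
  [0,15): 15 bp
  [15,23): 8 bp
  [23,36): 13 bp
  [36,44): 8 bp
  [44,60): 16 bp
  [60,74): 14 bp
  [74,82): 8 bp
  [82,94): 12 bp
  [94,103): 9 bp
  [103,124): 21 bp
  [124,133): 9 bp
  [133,142): 9 bp
  [142,160): 18 bp
  [160,167): 7 bp
  [167,178): 11 bp
  [178,183): 5 bp
  [183,189): 6 bp
  [189,195): 6 bp
  [195,201): 6 bp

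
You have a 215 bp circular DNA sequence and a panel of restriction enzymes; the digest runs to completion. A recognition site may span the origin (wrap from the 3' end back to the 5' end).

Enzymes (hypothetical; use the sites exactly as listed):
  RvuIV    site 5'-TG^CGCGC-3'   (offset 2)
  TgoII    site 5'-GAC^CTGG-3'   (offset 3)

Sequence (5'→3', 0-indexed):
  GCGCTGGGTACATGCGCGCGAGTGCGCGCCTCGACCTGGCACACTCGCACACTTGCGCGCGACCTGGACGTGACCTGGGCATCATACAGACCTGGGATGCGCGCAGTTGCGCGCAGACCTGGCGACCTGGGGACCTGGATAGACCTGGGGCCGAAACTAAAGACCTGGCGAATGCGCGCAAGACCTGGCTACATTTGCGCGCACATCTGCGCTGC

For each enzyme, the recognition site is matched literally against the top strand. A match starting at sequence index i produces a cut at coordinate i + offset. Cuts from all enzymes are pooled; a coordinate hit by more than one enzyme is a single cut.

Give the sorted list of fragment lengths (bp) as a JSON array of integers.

[8,8,8,8,9,10,10,10,10,10,11,11,13,15,17,17,20,20]

Per-enzyme occurrences:
  RvuIV TGCGCGC/2: at [12, 22, 53, 97, 107, 172, 195, 212] ⇒ [14, 24, 55, 99, 109, 174, 197, 214]
  TgoII GACCTGG/3: at [32, 60, 71, 88, 115, 123, 131, 141, 161, 181] ⇒ [35, 63, 74, 91, 118, 126, 134, 144, 164, 184]

Pooled cuts: [14, 24, 35, 55, 63, 74, 91, 99, 109, 118, 126, 134, 144, 164, 174, 184, 197, 214]

Fragment lengths:
  14→24: 10 bp
  24→35: 11 bp
  35→55: 20 bp
  55→63: 8 bp
  63→74: 11 bp
  74→91: 17 bp
  91→99: 8 bp
  99→109: 10 bp
  109→118: 9 bp
  118→126: 8 bp
  126→134: 8 bp
  134→144: 10 bp
  144→164: 20 bp
  164→174: 10 bp
  174→184: 10 bp
  184→197: 13 bp
  197→214: 17 bp
  214→14 (wrap): 215-214+14 = 15 bp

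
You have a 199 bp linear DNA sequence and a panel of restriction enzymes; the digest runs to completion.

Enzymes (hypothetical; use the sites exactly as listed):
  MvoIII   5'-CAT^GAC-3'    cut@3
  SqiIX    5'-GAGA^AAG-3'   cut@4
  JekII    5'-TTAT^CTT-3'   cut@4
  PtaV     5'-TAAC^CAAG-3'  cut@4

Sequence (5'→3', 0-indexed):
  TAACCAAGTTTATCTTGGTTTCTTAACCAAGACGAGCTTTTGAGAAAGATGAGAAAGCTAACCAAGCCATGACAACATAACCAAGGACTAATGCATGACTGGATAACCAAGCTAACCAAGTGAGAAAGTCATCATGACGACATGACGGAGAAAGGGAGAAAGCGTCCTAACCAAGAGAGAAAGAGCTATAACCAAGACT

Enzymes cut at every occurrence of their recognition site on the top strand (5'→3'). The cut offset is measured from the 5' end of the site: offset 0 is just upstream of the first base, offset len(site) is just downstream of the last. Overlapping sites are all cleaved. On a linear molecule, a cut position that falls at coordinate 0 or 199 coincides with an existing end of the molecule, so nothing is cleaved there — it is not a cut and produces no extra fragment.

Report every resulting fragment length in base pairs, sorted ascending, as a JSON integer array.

Per-enzyme occurrences:
  MvoIII (CATGAC, off=3): starts [67, 93, 132, 140] → cuts [70, 96, 135, 143]
  SqiIX (GAGAAAG, off=4): starts [41, 50, 121, 147, 155, 176] → cuts [45, 54, 125, 151, 159, 180]
  JekII (TTATCTT, off=4): starts [9] → cuts [13]
  PtaV (TAACCAAG, off=4): starts [0, 23, 58, 77, 103, 112, 167, 188] → cuts [4, 27, 62, 81, 107, 116, 171, 192]

Pooled cuts: [4, 13, 27, 45, 54, 62, 70, 81, 96, 107, 116, 125, 135, 143, 151, 159, 171, 180, 192]

Fragment lengths:
  [0,4): 4 bp
  [4,13): 9 bp
  [13,27): 14 bp
  [27,45): 18 bp
  [45,54): 9 bp
  [54,62): 8 bp
  [62,70): 8 bp
  [70,81): 11 bp
  [81,96): 15 bp
  [96,107): 11 bp
  [107,116): 9 bp
  [116,125): 9 bp
  [125,135): 10 bp
  [135,143): 8 bp
  [143,151): 8 bp
  [151,159): 8 bp
  [159,171): 12 bp
  [171,180): 9 bp
  [180,192): 12 bp
  [192,199): 7 bp

[4,7,8,8,8,8,8,9,9,9,9,9,10,11,11,12,12,14,15,18]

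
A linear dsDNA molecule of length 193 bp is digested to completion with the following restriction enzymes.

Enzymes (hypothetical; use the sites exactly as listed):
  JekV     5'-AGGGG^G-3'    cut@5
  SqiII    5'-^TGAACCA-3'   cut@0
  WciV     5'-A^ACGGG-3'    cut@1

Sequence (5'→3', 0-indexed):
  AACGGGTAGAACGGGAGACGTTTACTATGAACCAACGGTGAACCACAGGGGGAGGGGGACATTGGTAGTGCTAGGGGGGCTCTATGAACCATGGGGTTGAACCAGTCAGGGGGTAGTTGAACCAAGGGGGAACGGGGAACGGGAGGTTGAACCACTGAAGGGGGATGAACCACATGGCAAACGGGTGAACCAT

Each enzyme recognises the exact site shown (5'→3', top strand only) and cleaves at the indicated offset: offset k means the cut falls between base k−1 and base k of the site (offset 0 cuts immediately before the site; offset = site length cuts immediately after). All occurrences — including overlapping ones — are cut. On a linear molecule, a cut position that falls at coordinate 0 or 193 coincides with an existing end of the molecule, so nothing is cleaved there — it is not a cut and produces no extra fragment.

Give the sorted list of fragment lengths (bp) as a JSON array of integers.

Scan for sites:
  JekV (AGGGGG, off=5): starts [46, 52, 72, 107, 124, 158] → cuts [51, 57, 77, 112, 129, 163]
  SqiII (TGAACCA, off=0): starts [27, 38, 84, 97, 117, 147, 165, 185] → cuts [27, 38, 84, 97, 117, 147, 165, 185]
  WciV (AACGGG, off=1): starts [0, 9, 130, 137, 179] → cuts [1, 10, 131, 138, 180]

All cut coordinates (distinct, sorted): [1, 10, 27, 38, 51, 57, 77, 84, 97, 112, 117, 129, 131, 138, 147, 163, 165, 180, 185]

Fragment lengths:
  [0,1): 1 bp
  [1,10): 9 bp
  [10,27): 17 bp
  [27,38): 11 bp
  [38,51): 13 bp
  [51,57): 6 bp
  [57,77): 20 bp
  [77,84): 7 bp
  [84,97): 13 bp
  [97,112): 15 bp
  [112,117): 5 bp
  [117,129): 12 bp
  [129,131): 2 bp
  [131,138): 7 bp
  [138,147): 9 bp
  [147,163): 16 bp
  [163,165): 2 bp
  [165,180): 15 bp
  [180,185): 5 bp
  [185,193): 8 bp

[1,2,2,5,5,6,7,7,8,9,9,11,12,13,13,15,15,16,17,20]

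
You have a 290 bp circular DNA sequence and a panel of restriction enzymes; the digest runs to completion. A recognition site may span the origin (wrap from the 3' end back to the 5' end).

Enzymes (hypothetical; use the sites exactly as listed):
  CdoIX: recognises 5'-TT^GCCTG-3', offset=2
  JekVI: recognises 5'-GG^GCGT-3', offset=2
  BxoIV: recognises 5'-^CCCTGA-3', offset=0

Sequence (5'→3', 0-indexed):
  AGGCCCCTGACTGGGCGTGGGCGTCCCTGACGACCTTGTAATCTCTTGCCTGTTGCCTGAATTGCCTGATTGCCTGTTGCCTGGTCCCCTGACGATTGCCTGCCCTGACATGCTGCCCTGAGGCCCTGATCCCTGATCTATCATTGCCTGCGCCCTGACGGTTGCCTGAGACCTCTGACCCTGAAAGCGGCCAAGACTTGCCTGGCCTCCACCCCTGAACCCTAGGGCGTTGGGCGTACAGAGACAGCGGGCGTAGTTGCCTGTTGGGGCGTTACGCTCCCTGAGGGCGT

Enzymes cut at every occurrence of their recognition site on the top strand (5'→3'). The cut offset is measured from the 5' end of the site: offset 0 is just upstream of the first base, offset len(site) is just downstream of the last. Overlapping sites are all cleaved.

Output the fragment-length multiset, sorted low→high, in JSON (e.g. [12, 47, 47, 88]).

Site scan:
  CdoIX (TTGCCTG, off=2): starts [45, 52, 61, 69, 76, 95, 143, 161, 197, 256] → cuts [47, 54, 63, 71, 78, 97, 145, 163, 199, 258]
  JekVI (GGGCGT, off=2): starts [12, 18, 224, 231, 248, 266, 284] → cuts [14, 20, 226, 233, 250, 268, 286]
  BxoIV (CCCTGA, off=0): starts [4, 24, 86, 102, 115, 123, 130, 152, 178, 212, 278] → cuts [4, 24, 86, 102, 115, 123, 130, 152, 178, 212, 278]

All cut coordinates (distinct, sorted): [4, 14, 20, 24, 47, 54, 63, 71, 78, 86, 97, 102, 115, 123, 130, 145, 152, 163, 178, 199, 212, 226, 233, 250, 258, 268, 278, 286]

Fragments:
  4→14: 10 bp
  14→20: 6 bp
  20→24: 4 bp
  24→47: 23 bp
  47→54: 7 bp
  54→63: 9 bp
  63→71: 8 bp
  71→78: 7 bp
  78→86: 8 bp
  86→97: 11 bp
  97→102: 5 bp
  102→115: 13 bp
  115→123: 8 bp
  123→130: 7 bp
  130→145: 15 bp
  145→152: 7 bp
  152→163: 11 bp
  163→178: 15 bp
  178→199: 21 bp
  199→212: 13 bp
  212→226: 14 bp
  226→233: 7 bp
  233→250: 17 bp
  250→258: 8 bp
  258→268: 10 bp
  268→278: 10 bp
  278→286: 8 bp
  286→4 (wrap): 290-286+4 = 8 bp

[4,5,6,7,7,7,7,7,8,8,8,8,8,8,9,10,10,10,11,11,13,13,14,15,15,17,21,23]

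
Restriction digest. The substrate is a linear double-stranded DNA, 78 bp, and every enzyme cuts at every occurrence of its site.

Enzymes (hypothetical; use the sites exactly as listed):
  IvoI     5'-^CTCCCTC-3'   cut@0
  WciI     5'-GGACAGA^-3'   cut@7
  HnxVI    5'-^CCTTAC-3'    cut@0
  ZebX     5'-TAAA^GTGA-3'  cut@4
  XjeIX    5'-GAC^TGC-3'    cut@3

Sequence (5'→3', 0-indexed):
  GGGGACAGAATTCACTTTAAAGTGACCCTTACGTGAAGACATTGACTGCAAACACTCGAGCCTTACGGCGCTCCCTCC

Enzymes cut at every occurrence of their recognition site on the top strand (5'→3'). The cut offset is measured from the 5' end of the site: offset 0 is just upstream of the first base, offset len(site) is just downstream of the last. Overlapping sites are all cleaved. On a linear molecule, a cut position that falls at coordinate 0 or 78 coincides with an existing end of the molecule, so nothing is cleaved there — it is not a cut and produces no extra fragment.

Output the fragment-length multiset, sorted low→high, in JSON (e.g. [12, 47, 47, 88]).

Site scan:
  IvoI CTCCCTC/0: at [70] ⇒ [70]
  WciI GGACAGA/7: at [2] ⇒ [9]
  HnxVI CCTTAC/0: at [26, 60] ⇒ [26, 60]
  ZebX TAAAGTGA/4: at [17] ⇒ [21]
  XjeIX GACTGC/3: at [43] ⇒ [46]

Pooled cuts: [9, 21, 26, 46, 60, 70]

Fragments:
  [0,9): 9 bp
  [9,21): 12 bp
  [21,26): 5 bp
  [26,46): 20 bp
  [46,60): 14 bp
  [60,70): 10 bp
  [70,78): 8 bp

[5,8,9,10,12,14,20]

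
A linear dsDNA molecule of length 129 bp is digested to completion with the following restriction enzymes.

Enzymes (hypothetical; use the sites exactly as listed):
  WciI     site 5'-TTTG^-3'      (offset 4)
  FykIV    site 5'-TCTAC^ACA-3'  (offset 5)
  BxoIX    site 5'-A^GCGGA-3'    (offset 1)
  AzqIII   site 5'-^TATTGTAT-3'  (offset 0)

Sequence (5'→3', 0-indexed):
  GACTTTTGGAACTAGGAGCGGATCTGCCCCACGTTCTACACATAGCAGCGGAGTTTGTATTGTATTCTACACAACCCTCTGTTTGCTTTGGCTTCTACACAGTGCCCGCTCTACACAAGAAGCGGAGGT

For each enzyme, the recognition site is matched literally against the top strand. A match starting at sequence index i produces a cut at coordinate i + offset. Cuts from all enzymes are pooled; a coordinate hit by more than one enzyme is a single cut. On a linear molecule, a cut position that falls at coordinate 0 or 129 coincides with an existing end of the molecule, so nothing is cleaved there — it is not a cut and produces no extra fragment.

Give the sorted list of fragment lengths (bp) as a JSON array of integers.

Scan for sites:
  WciI (TTTG, off=4): starts [4, 53, 81, 86] → cuts [8, 57, 85, 90]
  FykIV (TCTACACA, off=5): starts [34, 65, 93, 109] → cuts [39, 70, 98, 114]
  BxoIX (AGCGGA, off=1): starts [16, 46, 120] → cuts [17, 47, 121]
  AzqIII (TATTGTAT, off=0): starts [57] → cuts [57]

Pooled cuts: [8, 17, 39, 47, 57, 70, 85, 90, 98, 114, 121]

Fragment lengths:
  [0,8): 8 bp
  [8,17): 9 bp
  [17,39): 22 bp
  [39,47): 8 bp
  [47,57): 10 bp
  [57,70): 13 bp
  [70,85): 15 bp
  [85,90): 5 bp
  [90,98): 8 bp
  [98,114): 16 bp
  [114,121): 7 bp
  [121,129): 8 bp

[5,7,8,8,8,8,9,10,13,15,16,22]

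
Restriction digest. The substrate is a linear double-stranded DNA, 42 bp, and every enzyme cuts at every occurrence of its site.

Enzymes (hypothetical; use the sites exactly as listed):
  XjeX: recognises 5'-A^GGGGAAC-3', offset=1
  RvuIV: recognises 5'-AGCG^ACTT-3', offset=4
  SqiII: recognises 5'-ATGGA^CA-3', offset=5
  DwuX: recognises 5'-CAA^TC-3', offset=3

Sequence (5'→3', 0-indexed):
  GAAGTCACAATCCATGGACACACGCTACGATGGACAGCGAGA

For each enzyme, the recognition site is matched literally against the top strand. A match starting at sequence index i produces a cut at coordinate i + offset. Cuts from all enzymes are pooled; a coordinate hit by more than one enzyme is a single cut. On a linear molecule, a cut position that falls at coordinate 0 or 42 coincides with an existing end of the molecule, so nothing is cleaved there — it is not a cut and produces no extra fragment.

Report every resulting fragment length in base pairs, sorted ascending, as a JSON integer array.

Site scan:
  XjeX (AGGGGAAC, off=1): no sites
  RvuIV (AGCGACTT, off=4): no sites
  SqiII ATGGACA/5: at [13, 29] ⇒ [18, 34]
  DwuX CAATC/3: at [7] ⇒ [10]

Pooled cuts: [10, 18, 34]

Fragment lengths:
  [0,10): 10 bp
  [10,18): 8 bp
  [18,34): 16 bp
  [34,42): 8 bp

[8,8,10,16]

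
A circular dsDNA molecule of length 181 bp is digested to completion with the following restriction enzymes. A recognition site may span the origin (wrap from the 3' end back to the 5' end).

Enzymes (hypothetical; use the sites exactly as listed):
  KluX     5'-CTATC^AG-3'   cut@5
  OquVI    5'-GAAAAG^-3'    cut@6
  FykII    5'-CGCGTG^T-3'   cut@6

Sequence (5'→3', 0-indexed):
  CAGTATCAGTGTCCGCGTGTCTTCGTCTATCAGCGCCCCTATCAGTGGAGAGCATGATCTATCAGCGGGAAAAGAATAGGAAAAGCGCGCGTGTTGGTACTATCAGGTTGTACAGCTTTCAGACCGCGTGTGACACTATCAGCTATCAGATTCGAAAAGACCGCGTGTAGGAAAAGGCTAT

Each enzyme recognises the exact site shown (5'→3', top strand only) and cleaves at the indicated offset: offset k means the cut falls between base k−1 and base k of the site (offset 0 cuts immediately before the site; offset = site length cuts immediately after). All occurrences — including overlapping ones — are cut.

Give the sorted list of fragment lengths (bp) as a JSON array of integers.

[6,7,8,8,9,10,11,11,11,12,12,12,18,20,26]

Site scan:
  KluX (CTATCAG, off=5): starts [26, 38, 58, 99, 135, 142, 177] → cuts [1, 31, 43, 63, 104, 140, 147]
  OquVI (GAAAAG, off=6): starts [68, 79, 153, 170] → cuts [74, 85, 159, 176]
  FykII (CGCGTGT, off=6): starts [13, 87, 124, 161] → cuts [19, 93, 130, 167]

Pooled cuts: [1, 19, 31, 43, 63, 74, 85, 93, 104, 130, 140, 147, 159, 167, 176]

Fragment lengths:
  1→19: 18 bp
  19→31: 12 bp
  31→43: 12 bp
  43→63: 20 bp
  63→74: 11 bp
  74→85: 11 bp
  85→93: 8 bp
  93→104: 11 bp
  104→130: 26 bp
  130→140: 10 bp
  140→147: 7 bp
  147→159: 12 bp
  159→167: 8 bp
  167→176: 9 bp
  176→1 (wrap): 181-176+1 = 6 bp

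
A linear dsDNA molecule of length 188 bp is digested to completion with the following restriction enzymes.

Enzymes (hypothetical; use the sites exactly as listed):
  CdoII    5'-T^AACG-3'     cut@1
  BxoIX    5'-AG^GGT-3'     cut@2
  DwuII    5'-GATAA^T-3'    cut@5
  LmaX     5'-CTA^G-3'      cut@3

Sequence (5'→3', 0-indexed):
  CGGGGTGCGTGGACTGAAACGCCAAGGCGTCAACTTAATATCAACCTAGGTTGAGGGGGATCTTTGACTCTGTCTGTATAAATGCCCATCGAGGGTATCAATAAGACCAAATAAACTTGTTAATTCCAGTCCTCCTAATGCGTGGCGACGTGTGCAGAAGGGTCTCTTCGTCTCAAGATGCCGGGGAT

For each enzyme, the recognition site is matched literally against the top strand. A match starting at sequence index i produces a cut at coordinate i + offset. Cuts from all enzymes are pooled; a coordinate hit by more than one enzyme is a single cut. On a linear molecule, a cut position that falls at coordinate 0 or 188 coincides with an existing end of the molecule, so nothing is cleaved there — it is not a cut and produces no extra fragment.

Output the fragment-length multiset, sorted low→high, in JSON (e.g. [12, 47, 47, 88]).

Per-enzyme occurrences:
  CdoII (TAACG, off=1): no sites
  BxoIX AGGGT/2: at [91, 158] ⇒ [93, 160]
  DwuII (GATAAT, off=5): no sites
  LmaX CTAG/3: at [45] ⇒ [48]

Pooled cuts: [48, 93, 160]

Fragment lengths:
  [0,48): 48 bp
  [48,93): 45 bp
  [93,160): 67 bp
  [160,188): 28 bp

[28,45,48,67]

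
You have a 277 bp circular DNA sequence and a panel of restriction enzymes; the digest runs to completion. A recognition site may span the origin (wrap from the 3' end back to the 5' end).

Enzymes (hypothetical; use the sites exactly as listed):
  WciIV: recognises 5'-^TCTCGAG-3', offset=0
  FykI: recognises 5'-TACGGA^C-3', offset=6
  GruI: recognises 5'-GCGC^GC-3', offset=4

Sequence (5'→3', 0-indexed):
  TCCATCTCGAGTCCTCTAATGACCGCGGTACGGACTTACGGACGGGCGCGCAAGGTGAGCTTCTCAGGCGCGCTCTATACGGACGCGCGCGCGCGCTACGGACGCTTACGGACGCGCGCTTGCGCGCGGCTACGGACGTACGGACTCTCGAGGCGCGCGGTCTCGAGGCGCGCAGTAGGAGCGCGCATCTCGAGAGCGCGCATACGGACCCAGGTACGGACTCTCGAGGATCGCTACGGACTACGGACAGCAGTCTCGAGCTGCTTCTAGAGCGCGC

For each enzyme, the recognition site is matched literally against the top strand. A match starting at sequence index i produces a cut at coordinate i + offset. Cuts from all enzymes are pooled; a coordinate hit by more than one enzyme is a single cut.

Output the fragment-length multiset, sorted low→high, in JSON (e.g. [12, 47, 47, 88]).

[1,1,2,2,2,3,4,5,5,6,6,7,7,8,8,8,8,9,10,11,11,11,12,12,12,13,19,22,22,30]

Site scan:
  WciIV TCTCGAG/0: at [4, 145, 160, 187, 221, 253] ⇒ [4, 145, 160, 187, 221, 253]
  FykI TACGGAC/6: at [28, 36, 77, 96, 106, 130, 138, 202, 214, 234, 241] ⇒ [34, 42, 83, 102, 112, 136, 144, 208, 220, 240, 247]
  GruI GCGCGC/4: at [45, 67, 84, 86, 88, 90, 113, 121, 152, 167, 180, 195, 271] ⇒ [49, 71, 88, 90, 92, 94, 117, 125, 156, 171, 184, 199, 275]

Pooled cuts: [4, 34, 42, 49, 71, 83, 88, 90, 92, 94, 102, 112, 117, 125, 136, 144, 145, 156, 160, 171, 184, 187, 199, 208, 220, 221, 240, 247, 253, 275]

Fragments:
  4→34: 30 bp
  34→42: 8 bp
  42→49: 7 bp
  49→71: 22 bp
  71→83: 12 bp
  83→88: 5 bp
  88→90: 2 bp
  90→92: 2 bp
  92→94: 2 bp
  94→102: 8 bp
  102→112: 10 bp
  112→117: 5 bp
  117→125: 8 bp
  125→136: 11 bp
  136→144: 8 bp
  144→145: 1 bp
  145→156: 11 bp
  156→160: 4 bp
  160→171: 11 bp
  171→184: 13 bp
  184→187: 3 bp
  187→199: 12 bp
  199→208: 9 bp
  208→220: 12 bp
  220→221: 1 bp
  221→240: 19 bp
  240→247: 7 bp
  247→253: 6 bp
  253→275: 22 bp
  275→4 (wrap): 277-275+4 = 6 bp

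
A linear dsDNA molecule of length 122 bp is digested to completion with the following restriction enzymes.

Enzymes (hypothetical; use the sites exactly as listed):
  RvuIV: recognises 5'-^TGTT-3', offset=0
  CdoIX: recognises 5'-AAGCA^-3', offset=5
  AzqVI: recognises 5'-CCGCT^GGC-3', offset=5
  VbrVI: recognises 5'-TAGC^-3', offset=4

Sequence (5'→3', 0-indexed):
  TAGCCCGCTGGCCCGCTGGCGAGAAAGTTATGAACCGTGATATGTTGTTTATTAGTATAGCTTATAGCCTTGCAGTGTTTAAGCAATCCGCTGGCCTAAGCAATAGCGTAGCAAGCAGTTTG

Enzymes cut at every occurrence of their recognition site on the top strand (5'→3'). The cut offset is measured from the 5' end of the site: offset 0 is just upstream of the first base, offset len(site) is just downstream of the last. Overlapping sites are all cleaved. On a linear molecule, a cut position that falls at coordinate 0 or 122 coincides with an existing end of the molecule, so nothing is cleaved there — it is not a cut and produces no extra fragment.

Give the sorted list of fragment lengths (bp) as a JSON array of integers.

Per-enzyme occurrences:
  RvuIV TGTT/0: at [42, 45, 75] ⇒ [42, 45, 75]
  CdoIX AAGCA/5: at [80, 97, 112] ⇒ [85, 102, 117]
  AzqVI CCGCTGGC/5: at [4, 12, 87] ⇒ [9, 17, 92]
  VbrVI TAGC/4: at [0, 57, 64, 103, 108] ⇒ [4, 61, 68, 107, 112]

All cut coordinates (distinct, sorted): [4, 9, 17, 42, 45, 61, 68, 75, 85, 92, 102, 107, 112, 117]

Fragments:
  [0,4): 4 bp
  [4,9): 5 bp
  [9,17): 8 bp
  [17,42): 25 bp
  [42,45): 3 bp
  [45,61): 16 bp
  [61,68): 7 bp
  [68,75): 7 bp
  [75,85): 10 bp
  [85,92): 7 bp
  [92,102): 10 bp
  [102,107): 5 bp
  [107,112): 5 bp
  [112,117): 5 bp
  [117,122): 5 bp

[3,4,5,5,5,5,5,7,7,7,8,10,10,16,25]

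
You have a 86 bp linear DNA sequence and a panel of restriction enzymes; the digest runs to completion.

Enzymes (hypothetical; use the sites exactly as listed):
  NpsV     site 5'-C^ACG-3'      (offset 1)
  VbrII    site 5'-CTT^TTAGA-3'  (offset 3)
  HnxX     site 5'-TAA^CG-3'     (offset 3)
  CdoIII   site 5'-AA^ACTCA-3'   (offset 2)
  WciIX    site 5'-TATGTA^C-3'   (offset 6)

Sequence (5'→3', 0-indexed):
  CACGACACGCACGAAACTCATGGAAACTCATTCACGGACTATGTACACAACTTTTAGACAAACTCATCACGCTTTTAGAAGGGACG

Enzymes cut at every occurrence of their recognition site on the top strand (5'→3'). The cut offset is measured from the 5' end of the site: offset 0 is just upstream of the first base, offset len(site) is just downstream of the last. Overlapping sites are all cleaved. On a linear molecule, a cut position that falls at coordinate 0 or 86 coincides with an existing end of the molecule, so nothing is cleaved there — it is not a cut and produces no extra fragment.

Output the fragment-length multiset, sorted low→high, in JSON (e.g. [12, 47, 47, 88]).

[1,4,5,5,6,7,8,8,8,10,12,12]

Scan for sites:
  NpsV CACG/1: at [0, 5, 9, 32, 67] ⇒ [1, 6, 10, 33, 68]
  VbrII CTTTTAGA/3: at [50, 71] ⇒ [53, 74]
  HnxX (TAACG, off=3): no sites
  CdoIII AAACTCA/2: at [13, 23, 59] ⇒ [15, 25, 61]
  WciIX TATGTAC/6: at [39] ⇒ [45]

All cut coordinates (distinct, sorted): [1, 6, 10, 15, 25, 33, 45, 53, 61, 68, 74]

Fragment lengths:
  [0,1): 1 bp
  [1,6): 5 bp
  [6,10): 4 bp
  [10,15): 5 bp
  [15,25): 10 bp
  [25,33): 8 bp
  [33,45): 12 bp
  [45,53): 8 bp
  [53,61): 8 bp
  [61,68): 7 bp
  [68,74): 6 bp
  [74,86): 12 bp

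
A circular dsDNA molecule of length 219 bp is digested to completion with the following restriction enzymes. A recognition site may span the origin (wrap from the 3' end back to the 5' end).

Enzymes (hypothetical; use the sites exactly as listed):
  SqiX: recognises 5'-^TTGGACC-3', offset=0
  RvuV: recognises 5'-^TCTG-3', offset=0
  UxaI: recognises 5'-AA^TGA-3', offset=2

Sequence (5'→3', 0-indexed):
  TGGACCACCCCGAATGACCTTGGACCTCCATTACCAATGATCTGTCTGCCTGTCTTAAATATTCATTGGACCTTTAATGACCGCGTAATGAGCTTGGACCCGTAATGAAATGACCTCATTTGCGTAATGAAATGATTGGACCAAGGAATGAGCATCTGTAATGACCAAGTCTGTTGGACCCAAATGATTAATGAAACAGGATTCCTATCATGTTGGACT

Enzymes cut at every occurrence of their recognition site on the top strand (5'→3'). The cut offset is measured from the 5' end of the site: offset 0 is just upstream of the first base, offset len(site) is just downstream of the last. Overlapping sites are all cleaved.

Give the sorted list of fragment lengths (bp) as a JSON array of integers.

Scan for sites:
  SqiX TTGGACC/0: at [19, 65, 93, 135, 173, 218] ⇒ [19, 65, 93, 135, 173, 218]
  RvuV TCTG/0: at [40, 44, 154, 169] ⇒ [40, 44, 154, 169]
  UxaI AATGA/2: at [12, 35, 75, 86, 103, 108, 125, 130, 146, 159, 182, 189] ⇒ [14, 37, 77, 88, 105, 110, 127, 132, 148, 161, 184, 191]

Pooled cuts: [14, 19, 37, 40, 44, 65, 77, 88, 93, 105, 110, 127, 132, 135, 148, 154, 161, 169, 173, 184, 191, 218]

Fragments:
  14→19: 5 bp
  19→37: 18 bp
  37→40: 3 bp
  40→44: 4 bp
  44→65: 21 bp
  65→77: 12 bp
  77→88: 11 bp
  88→93: 5 bp
  93→105: 12 bp
  105→110: 5 bp
  110→127: 17 bp
  127→132: 5 bp
  132→135: 3 bp
  135→148: 13 bp
  148→154: 6 bp
  154→161: 7 bp
  161→169: 8 bp
  169→173: 4 bp
  173→184: 11 bp
  184→191: 7 bp
  191→218: 27 bp
  218→14 (wrap): 219-218+14 = 15 bp

[3,3,4,4,5,5,5,5,6,7,7,8,11,11,12,12,13,15,17,18,21,27]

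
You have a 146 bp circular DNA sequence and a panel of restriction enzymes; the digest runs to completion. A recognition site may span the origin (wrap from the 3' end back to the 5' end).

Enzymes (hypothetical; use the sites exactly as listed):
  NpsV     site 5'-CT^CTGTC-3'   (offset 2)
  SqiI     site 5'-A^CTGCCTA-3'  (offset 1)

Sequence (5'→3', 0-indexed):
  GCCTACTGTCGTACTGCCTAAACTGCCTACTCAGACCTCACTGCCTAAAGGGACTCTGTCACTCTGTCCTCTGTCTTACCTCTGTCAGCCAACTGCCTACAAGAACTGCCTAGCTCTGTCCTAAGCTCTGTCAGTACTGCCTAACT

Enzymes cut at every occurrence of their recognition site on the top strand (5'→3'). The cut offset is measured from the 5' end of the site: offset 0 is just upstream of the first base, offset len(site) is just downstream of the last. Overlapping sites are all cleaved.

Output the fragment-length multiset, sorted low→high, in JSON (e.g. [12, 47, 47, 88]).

[7,8,8,9,9,10,11,11,12,13,15,15,18]

Site scan:
  NpsV CTCTGTC/2: at [53, 61, 68, 79, 113, 125] ⇒ [55, 63, 70, 81, 115, 127]
  SqiI ACTGCCTA/1: at [12, 21, 39, 91, 104, 135, 143] ⇒ [13, 22, 40, 92, 105, 136, 144]

All cut coordinates (distinct, sorted): [13, 22, 40, 55, 63, 70, 81, 92, 105, 115, 127, 136, 144]

Fragment lengths:
  13→22: 9 bp
  22→40: 18 bp
  40→55: 15 bp
  55→63: 8 bp
  63→70: 7 bp
  70→81: 11 bp
  81→92: 11 bp
  92→105: 13 bp
  105→115: 10 bp
  115→127: 12 bp
  127→136: 9 bp
  136→144: 8 bp
  144→13 (wrap): 146-144+13 = 15 bp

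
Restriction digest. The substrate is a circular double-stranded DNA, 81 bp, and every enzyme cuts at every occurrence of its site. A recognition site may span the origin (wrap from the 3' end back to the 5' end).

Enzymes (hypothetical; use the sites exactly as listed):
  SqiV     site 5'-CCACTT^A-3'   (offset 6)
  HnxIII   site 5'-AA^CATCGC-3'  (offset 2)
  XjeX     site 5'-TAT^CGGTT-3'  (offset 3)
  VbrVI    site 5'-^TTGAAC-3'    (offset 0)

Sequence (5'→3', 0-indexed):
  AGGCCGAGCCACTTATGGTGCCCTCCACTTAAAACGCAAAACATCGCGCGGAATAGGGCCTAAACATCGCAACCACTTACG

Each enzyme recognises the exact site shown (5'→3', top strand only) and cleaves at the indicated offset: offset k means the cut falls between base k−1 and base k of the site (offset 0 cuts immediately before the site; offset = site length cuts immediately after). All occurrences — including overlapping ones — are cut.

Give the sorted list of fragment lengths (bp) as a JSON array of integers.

Per-enzyme occurrences:
  SqiV (CCACTTA, off=6): starts [8, 24, 72] → cuts [14, 30, 78]
  HnxIII (AACATCGC, off=2): starts [39, 62] → cuts [41, 64]
  XjeX (TATCGGTT, off=3): no sites
  VbrVI (TTGAAC, off=0): no sites

Pooled cuts: [14, 30, 41, 64, 78]

Fragment lengths:
  14→30: 16 bp
  30→41: 11 bp
  41→64: 23 bp
  64→78: 14 bp
  78→14 (wrap): 81-78+14 = 17 bp

[11,14,16,17,23]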